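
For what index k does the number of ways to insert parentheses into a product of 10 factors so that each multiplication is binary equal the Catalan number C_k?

9

Parenthesizations of m factors correspond to full binary trees with m leaves, counted by C_{m−1}; m = 10 gives C_9.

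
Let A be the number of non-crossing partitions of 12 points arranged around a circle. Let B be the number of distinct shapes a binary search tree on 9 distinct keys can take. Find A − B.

Non-crossing partitions of an n-element set are counted by C_n; here n = 12. So A = C_12 = 208012.
Binary trees (left/right distinguished) on n nodes are counted by C_n; here n = 9. So B = C_9 = 4862.
A − B = 208012 − 4862 = 203150.

203150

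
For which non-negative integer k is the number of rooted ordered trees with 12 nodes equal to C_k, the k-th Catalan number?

A rooted plane tree on 12 nodes has 11 edges, and such trees are counted by C_11.

11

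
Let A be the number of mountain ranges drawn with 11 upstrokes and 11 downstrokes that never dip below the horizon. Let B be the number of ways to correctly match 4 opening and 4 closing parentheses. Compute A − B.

Dyck paths of semilength n (length 2n) are counted by C_n; here n = 11. So A = C_11 = 58786.
Balanced strings of n pairs of brackets are counted by C_n; here n = 4. So B = C_4 = 14.
A − B = 58786 − 14 = 58772.

58772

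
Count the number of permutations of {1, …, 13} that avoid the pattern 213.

Permutations of [n] avoiding any single length-3 pattern are counted by C_n; here n = 13.
C_13 = C_12 · 2(2·12+1)/(12+2) = 208012 · 50/14 = 742900.

742900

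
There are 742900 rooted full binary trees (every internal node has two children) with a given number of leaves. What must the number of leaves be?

14

Full binary trees with L leaves are counted by C_{L−1}. Since C_13 = 742900, the index is 13.
So the index is 13, and the number of leaves is 13 + 1 = 14.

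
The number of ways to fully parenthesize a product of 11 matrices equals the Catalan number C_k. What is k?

10

Bracketing 11 factors into binary products is counted by C_{11−1} = C_10.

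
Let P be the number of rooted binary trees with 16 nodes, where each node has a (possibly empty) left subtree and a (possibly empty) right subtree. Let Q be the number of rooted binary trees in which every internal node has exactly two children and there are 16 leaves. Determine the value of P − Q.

25662825

There are C_n binary search tree shapes on n keys; with n = 16 that is C_16. So P = C_16 = 35357670.
Full binary trees with 16 leaves have 16−1 = 15 internal nodes, so there are C_15 of them. So Q = C_15 = 9694845.
P − Q = 35357670 − 9694845 = 25662825.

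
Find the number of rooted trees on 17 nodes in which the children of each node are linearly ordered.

Rooted ordered (plane) trees on m nodes have m−1 edges and are counted by C_{m−1}; m = 17 gives C_16.
C_16 = 35357670.

35357670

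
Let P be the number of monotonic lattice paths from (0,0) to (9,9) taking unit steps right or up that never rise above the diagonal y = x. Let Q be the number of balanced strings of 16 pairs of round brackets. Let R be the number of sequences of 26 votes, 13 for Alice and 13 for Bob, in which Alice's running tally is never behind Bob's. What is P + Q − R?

34619632

Monotone paths in an n×n grid that stay weakly below the diagonal are counted by C_n; here n = 9. So P = C_9 = 4862.
With 16 pairs the number of balanced bracket strings is the Catalan number C_16. So Q = C_16 = 35357670.
Reading a vote for the leader as '(' and for the other as ')' turns such a sequence into a balanced string of 13 pairs, so the count is C_13. So R = C_13 = 742900.
P + Q − R = 4862 + 35357670 − 742900 = 34619632.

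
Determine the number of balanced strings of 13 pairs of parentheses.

With 13 pairs the number of balanced bracket strings is the Catalan number C_13.
C_13 = 742900.

742900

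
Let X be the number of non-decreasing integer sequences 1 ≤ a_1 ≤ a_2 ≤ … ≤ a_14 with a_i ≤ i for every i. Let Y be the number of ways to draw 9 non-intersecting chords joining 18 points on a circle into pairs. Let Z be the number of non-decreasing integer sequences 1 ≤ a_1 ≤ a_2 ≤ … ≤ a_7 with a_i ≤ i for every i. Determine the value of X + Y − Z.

2678873

Such sub-staircase sequences of length n are counted by C_n; here n = 14. So X = C_14 = 2674440.
Non-crossing perfect matchings of 2n points on a circle are counted by C_n; with 18 points, n = 9. So Y = C_9 = 4862.
Such sub-staircase sequences of length n are counted by C_n; here n = 7. So Z = C_7 = 429.
X + Y − Z = 2674440 + 4862 − 429 = 2678873.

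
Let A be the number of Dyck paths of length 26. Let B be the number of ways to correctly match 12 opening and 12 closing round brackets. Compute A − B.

A Dyck path with 13 up-steps and 13 down-steps has semilength 13, so there are C_13 of them. So A = C_13 = 742900.
A balanced arrangement of 12 bracket pairs is a Dyck word of semilength 12, so the count is C_12. So B = C_12 = 208012.
A − B = 742900 − 208012 = 534888.

534888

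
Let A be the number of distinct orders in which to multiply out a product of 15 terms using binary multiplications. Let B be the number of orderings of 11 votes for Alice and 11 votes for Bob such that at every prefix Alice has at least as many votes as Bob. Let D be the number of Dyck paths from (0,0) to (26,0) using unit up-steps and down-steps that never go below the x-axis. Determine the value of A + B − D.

Parenthesizations of m factors correspond to full binary trees with m leaves, counted by C_{m−1}; m = 15 gives C_14. So A = C_14 = 2674440.
Ballot sequences with n votes each where one side never trails are Dyck words, counted by C_n; here n = 11. So B = C_11 = 58786.
Dyck paths of semilength n (length 2n) are counted by C_n; here n = 13. So D = C_13 = 742900.
A + B − D = 2674440 + 58786 − 742900 = 1990326.

1990326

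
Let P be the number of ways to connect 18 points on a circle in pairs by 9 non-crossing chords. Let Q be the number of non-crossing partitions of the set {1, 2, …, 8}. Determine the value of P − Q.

Non-crossing perfect matchings of 2n points on a circle are counted by C_n; with 18 points, n = 9. So P = C_9 = 4862.
The non-crossing partitions of [8] form a lattice of size C_8. So Q = C_8 = 1430.
P − Q = 4862 − 1430 = 3432.

3432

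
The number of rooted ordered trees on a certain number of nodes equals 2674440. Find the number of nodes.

15

Rooted ordered trees on m nodes are counted by C_{m−1}; 2674440 = C_14.
So the index is 14, and the number of nodes is 14 + 1 = 15.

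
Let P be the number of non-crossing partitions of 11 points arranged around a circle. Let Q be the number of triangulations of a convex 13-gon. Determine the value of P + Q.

Non-crossing partitions of an n-element set are counted by C_n; here n = 11. So P = C_11 = 58786.
A convex 13-gon is triangulated into 11 triangles, and the number of such triangulations is the Catalan number C_{13−2} = C_11. So Q = C_11 = 58786.
P + Q = 58786 + 58786 = 117572.

117572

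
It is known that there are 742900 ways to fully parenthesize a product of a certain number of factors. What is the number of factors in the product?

14

Parenthesizations of m factors are counted by C_{m−1}; 742900 = C_13.
So the index is 13, and the number of factors is 13 + 1 = 14.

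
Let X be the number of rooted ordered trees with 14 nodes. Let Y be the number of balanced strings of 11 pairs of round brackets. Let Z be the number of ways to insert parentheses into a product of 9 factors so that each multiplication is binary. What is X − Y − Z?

682684

A rooted plane tree on 14 nodes has 13 edges, and such trees are counted by C_13. So X = C_13 = 742900.
With 11 pairs the number of balanced bracket strings is the Catalan number C_11. So Y = C_11 = 58786.
Parenthesizations of m factors correspond to full binary trees with m leaves, counted by C_{m−1}; m = 9 gives C_8. So Z = C_8 = 1430.
X − Y − Z = 742900 − 58786 − 1430 = 682684.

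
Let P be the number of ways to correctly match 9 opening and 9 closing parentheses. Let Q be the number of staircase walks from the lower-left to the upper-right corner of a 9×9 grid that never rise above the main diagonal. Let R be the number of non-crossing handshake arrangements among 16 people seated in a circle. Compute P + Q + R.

Balanced strings of n pairs of brackets are counted by C_n; here n = 9. So P = C_9 = 4862.
Sub-diagonal monotone paths from (0,0) to (9,9) biject with Dyck paths of semilength 9, giving C_9. So Q = C_9 = 4862.
With 16 = 2·8 people, non-crossing handshake pairings are non-crossing perfect matchings on a circle, counted by C_8. So R = C_8 = 1430.
P + Q + R = 4862 + 4862 + 1430 = 11154.

11154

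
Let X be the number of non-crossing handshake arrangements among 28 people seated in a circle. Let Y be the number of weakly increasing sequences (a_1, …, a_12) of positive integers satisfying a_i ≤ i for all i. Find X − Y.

Non-crossing handshake pairings of 2n people are counted by C_n; 28 people gives n = 14. So X = C_14 = 2674440.
Such sub-staircase sequences of length n are counted by C_n; here n = 12. So Y = C_12 = 208012.
X − Y = 2674440 − 208012 = 2466428.

2466428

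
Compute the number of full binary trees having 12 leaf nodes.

Full binary trees with 12 leaves have 12−1 = 11 internal nodes, so there are C_11 of them.
C_11 = C(22,11)/12 = 705432/12 = 58786.

58786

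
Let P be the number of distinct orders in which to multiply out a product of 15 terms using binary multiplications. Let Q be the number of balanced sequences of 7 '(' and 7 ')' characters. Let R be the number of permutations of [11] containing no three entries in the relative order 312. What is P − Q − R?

2615225

Parenthesizations of m factors correspond to full binary trees with m leaves, counted by C_{m−1}; m = 15 gives C_14. So P = C_14 = 2674440.
With 7 pairs the number of balanced bracket strings is the Catalan number C_7. So Q = C_7 = 429.
Permutations of [n] avoiding any single length-3 pattern are counted by C_n; here n = 11. So R = C_11 = 58786.
P − Q − R = 2674440 − 429 − 58786 = 2615225.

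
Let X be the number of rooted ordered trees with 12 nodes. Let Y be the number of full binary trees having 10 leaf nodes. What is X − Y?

A rooted plane tree on 12 nodes has 11 edges, and such trees are counted by C_11. So X = C_11 = 58786.
A full binary tree with L leaves has L−1 internal nodes and is counted by C_{L−1}; L = 10 gives C_9. So Y = C_9 = 4862.
X − Y = 58786 − 4862 = 53924.

53924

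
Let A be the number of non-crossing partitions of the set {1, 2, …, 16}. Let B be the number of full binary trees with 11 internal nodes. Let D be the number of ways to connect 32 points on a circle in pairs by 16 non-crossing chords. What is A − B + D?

70656554

Non-crossing partitions of an n-element set are counted by C_n; here n = 16. So A = C_16 = 35357670.
The number of full binary trees on 11 internal nodes is the Catalan number C_11. So B = C_11 = 58786.
Pairing 32 circle points by 16 non-crossing chords gives C_16 matchings. So D = C_16 = 35357670.
A − B + D = 35357670 − 58786 + 35357670 = 70656554.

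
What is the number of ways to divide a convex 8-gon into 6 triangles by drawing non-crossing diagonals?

Triangulations of a convex m-gon are counted by C_{m−2}; with m = 8 this is C_6.
C_6 = C(12,6)/7 = 924/7 = 132.

132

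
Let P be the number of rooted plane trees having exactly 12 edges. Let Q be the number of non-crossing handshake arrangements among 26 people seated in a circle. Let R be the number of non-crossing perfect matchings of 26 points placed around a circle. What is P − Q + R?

A rooted plane tree with 12 edges has 13 nodes, and the count is C_12. So P = C_12 = 208012.
Non-crossing handshake pairings of 2n people are counted by C_n; 26 people gives n = 13. So Q = C_13 = 742900.
Non-crossing perfect matchings of 2n points on a circle are counted by C_n; with 26 points, n = 13. So R = C_13 = 742900.
P − Q + R = 208012 − 742900 + 742900 = 208012.

208012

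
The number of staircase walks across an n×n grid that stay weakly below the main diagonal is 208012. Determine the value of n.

Such diagonal-avoiding paths in an n×n grid are counted by C_n, and C_12 = 208012.

12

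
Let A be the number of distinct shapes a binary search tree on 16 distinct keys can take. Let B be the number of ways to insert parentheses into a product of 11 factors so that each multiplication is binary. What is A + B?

Rooted binary trees with 16 nodes (each child slot possibly empty) number C_16. So A = C_16 = 35357670.
Ways to associate a product of 11 factors correspond to binary trees on 11 leaves, so the count is C_10. So B = C_10 = 16796.
A + B = 35357670 + 16796 = 35374466.

35374466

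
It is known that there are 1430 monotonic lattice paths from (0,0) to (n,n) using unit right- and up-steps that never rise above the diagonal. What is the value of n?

8

Such diagonal-avoiding paths in an n×n grid are counted by C_n; 1430 = C_8.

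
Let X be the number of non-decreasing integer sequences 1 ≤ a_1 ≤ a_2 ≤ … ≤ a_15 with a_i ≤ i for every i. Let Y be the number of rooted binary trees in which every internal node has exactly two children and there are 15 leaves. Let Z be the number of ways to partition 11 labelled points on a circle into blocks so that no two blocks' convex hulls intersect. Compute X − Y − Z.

6961619

Such sub-staircase sequences of length n are counted by C_n; here n = 15. So X = C_15 = 9694845.
Full binary trees with 15 leaves have 15−1 = 14 internal nodes, so there are C_14 of them. So Y = C_14 = 2674440.
Non-crossing partitions of an n-element set are counted by C_n; here n = 11. So Z = C_11 = 58786.
X − Y − Z = 9694845 − 2674440 − 58786 = 6961619.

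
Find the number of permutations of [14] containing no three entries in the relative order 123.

Permutations of [n] avoiding any single length-3 pattern are counted by C_n; here n = 14.
C_14 = C(28,14)/15 = 40116600/15 = 2674440.

2674440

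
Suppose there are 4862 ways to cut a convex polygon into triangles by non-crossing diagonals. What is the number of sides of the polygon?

11

Triangulations of a convex m-gon are counted by C_{m−2}; 4862 = C_9.
So m − 2 = 9, giving m = 11 sides.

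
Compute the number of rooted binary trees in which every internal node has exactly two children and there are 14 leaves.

742900

A full binary tree with L leaves has L−1 internal nodes and is counted by C_{L−1}; L = 14 gives C_13.
C_13 = C(26,13)/14 = 10400600/14 = 742900.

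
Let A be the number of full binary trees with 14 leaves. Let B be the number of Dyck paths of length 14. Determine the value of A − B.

742471

A full binary tree with L leaves has L−1 internal nodes and is counted by C_{L−1}; L = 14 gives C_13. So A = C_13 = 742900.
Dyck paths of semilength n (length 2n) are counted by C_n; here n = 7. So B = C_7 = 429.
A − B = 742900 − 429 = 742471.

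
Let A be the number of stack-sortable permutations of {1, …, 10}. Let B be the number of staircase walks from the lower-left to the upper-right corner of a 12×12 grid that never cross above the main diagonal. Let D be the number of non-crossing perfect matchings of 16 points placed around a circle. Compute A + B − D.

Stack-sortable permutations are exactly the 231-avoiding ones, counted by C_n; here n = 10. So A = C_10 = 16796.
Sub-diagonal monotone paths from (0,0) to (12,12) biject with Dyck paths of semilength 12, giving C_12. So B = C_12 = 208012.
Pairing 16 circle points by 8 non-crossing chords gives C_8 matchings. So D = C_8 = 1430.
A + B − D = 16796 + 208012 − 1430 = 223378.

223378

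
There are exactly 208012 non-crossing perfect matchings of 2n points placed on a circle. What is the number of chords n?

12

Non-crossing pairings of 2n points on a circle are counted by C_n, and C_12 = 208012.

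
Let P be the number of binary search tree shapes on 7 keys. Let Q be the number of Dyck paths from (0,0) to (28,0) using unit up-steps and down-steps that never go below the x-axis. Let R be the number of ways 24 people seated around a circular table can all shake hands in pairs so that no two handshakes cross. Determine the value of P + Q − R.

There are C_n binary search tree shapes on n keys; with n = 7 that is C_7. So P = C_7 = 429.
A Dyck path with 14 up-steps and 14 down-steps has semilength 14, so there are C_14 of them. So Q = C_14 = 2674440.
With 24 = 2·12 people, non-crossing handshake pairings are non-crossing perfect matchings on a circle, counted by C_12. So R = C_12 = 208012.
P + Q − R = 429 + 2674440 − 208012 = 2466857.

2466857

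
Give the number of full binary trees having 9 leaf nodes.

A full binary tree with L leaves has L−1 internal nodes and is counted by C_{L−1}; L = 9 gives C_8.
C_8 = C_7 · 2(2·7+1)/(7+2) = 429 · 30/9 = 1430.

1430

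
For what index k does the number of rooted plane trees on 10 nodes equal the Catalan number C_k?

9

A rooted plane tree on 10 nodes has 9 edges, and such trees are counted by C_9.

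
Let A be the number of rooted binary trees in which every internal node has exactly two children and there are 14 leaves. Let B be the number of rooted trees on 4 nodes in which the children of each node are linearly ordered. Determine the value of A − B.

742895

A full binary tree with L leaves has L−1 internal nodes and is counted by C_{L−1}; L = 14 gives C_13. So A = C_13 = 742900.
Rooted ordered (plane) trees on m nodes have m−1 edges and are counted by C_{m−1}; m = 4 gives C_3. So B = C_3 = 5.
A − B = 742900 − 5 = 742895.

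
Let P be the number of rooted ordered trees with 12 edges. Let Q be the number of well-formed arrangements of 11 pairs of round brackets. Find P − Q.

A rooted plane tree with 12 edges has 13 nodes, and the count is C_12. So P = C_12 = 208012.
A balanced arrangement of 11 bracket pairs is a Dyck word of semilength 11, so the count is C_11. So Q = C_11 = 58786.
P − Q = 208012 − 58786 = 149226.

149226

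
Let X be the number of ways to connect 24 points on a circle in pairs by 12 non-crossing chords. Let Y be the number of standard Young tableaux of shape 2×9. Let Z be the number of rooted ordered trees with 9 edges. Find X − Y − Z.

198288

Non-crossing perfect matchings of 2n points on a circle are counted by C_n; with 24 points, n = 12. So X = C_12 = 208012.
By the hook-length formula (or a Dyck-path bijection), SYT of shape 2×9 number C_9. So Y = C_9 = 4862.
Rooted ordered trees with n edges are counted by C_n; here n = 9. So Z = C_9 = 4862.
X − Y − Z = 208012 − 4862 − 4862 = 198288.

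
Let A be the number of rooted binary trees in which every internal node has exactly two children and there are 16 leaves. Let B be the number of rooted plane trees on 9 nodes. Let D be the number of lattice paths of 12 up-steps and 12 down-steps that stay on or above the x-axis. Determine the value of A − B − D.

9485403

A full binary tree with L leaves has L−1 internal nodes and is counted by C_{L−1}; L = 16 gives C_15. So A = C_15 = 9694845.
A rooted plane tree on 9 nodes has 8 edges, and such trees are counted by C_8. So B = C_8 = 1430.
Dyck paths of semilength n (length 2n) are counted by C_n; here n = 12. So D = C_12 = 208012.
A − B − D = 9694845 − 1430 − 208012 = 9485403.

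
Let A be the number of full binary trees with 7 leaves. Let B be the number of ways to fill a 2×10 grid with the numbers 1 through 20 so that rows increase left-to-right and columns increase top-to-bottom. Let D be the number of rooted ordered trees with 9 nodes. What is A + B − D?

15498

Full binary trees with 7 leaves have 7−1 = 6 internal nodes, so there are C_6 of them. So A = C_6 = 132.
Standard Young tableaux of shape 2×n are counted by C_n; here n = 10. So B = C_10 = 16796.
A rooted plane tree on 9 nodes has 8 edges, and such trees are counted by C_8. So D = C_8 = 1430.
A + B − D = 132 + 16796 − 1430 = 15498.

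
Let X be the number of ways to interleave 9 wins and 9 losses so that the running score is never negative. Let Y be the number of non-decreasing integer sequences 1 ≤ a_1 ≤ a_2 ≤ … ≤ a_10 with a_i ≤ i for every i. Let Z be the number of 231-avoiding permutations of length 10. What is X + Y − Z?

4862

Reading a vote for the leader as '(' and for the other as ')' turns such a sequence into a balanced string of 9 pairs, so the count is C_9. So X = C_9 = 4862.
Such sub-staircase sequences of length n are counted by C_n; here n = 10. So Y = C_10 = 16796.
Permutations of [n] avoiding any single length-3 pattern are counted by C_n; here n = 10. So Z = C_10 = 16796.
X + Y − Z = 4862 + 16796 − 16796 = 4862.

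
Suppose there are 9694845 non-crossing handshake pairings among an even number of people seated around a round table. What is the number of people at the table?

Non-crossing handshake pairings of 2n people are counted by C_n. The Catalan number equal to 9694845 is C_15.
So n = 15, and there are 2n = 30 people.

30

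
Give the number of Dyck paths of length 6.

5

Paths of 3 up- and 3 down-steps that never dip below the axis are Dyck paths; their count is C_3.
C_3 = 5.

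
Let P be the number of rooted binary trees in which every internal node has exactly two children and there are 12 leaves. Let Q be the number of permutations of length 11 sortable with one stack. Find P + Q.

117572

Full binary trees with 12 leaves have 12−1 = 11 internal nodes, so there are C_11 of them. So P = C_11 = 58786.
By Knuth's characterisation, the stack-sortable permutations of length 11 are the 231-avoiders, numbering C_11. So Q = C_11 = 58786.
P + Q = 58786 + 58786 = 117572.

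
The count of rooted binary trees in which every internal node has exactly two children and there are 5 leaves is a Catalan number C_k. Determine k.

4

Full binary trees with 5 leaves have 5−1 = 4 internal nodes, so there are C_4 of them.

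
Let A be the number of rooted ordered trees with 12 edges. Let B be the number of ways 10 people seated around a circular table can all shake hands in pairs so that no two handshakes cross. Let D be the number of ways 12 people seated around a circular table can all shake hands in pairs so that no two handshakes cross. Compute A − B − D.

207838

Rooted ordered trees with n edges are counted by C_n; here n = 12. So A = C_12 = 208012.
With 10 = 2·5 people, non-crossing handshake pairings are non-crossing perfect matchings on a circle, counted by C_5. So B = C_5 = 42.
Non-crossing handshake pairings of 2n people are counted by C_n; 12 people gives n = 6. So D = C_6 = 132.
A − B − D = 208012 − 42 − 132 = 207838.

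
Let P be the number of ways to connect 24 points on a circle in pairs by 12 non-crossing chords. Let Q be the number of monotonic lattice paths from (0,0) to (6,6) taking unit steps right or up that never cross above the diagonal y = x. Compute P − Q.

Pairing 24 circle points by 12 non-crossing chords gives C_12 matchings. So P = C_12 = 208012.
Monotone paths in an n×n grid that stay weakly below the diagonal are counted by C_n; here n = 6. So Q = C_6 = 132.
P − Q = 208012 − 132 = 207880.

207880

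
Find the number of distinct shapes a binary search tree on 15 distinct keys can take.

9694845

Rooted binary trees with 15 nodes (each child slot possibly empty) number C_15.
C_15 = 9694845.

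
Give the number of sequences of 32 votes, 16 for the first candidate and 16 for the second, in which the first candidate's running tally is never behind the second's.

35357670

Ballot sequences with n votes each where one side never trails are Dyck words, counted by C_n; here n = 16.
C_16 = C_15 · 2(2·15+1)/(15+2) = 9694845 · 62/17 = 35357670.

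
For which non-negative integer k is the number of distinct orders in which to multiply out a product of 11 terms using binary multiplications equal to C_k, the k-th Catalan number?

Parenthesizations of m factors correspond to full binary trees with m leaves, counted by C_{m−1}; m = 11 gives C_10.

10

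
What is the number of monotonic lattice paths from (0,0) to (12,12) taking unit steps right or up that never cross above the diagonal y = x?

208012

Monotone paths in an n×n grid that stay weakly below the diagonal are counted by C_n; here n = 12.
C_12 = C(24,12)/13 = 2704156/13 = 208012.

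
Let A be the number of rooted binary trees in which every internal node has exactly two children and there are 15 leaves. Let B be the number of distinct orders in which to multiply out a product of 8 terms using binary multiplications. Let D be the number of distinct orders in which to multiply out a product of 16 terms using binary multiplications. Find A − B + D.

12368856

Full binary trees with 15 leaves have 15−1 = 14 internal nodes, so there are C_14 of them. So A = C_14 = 2674440.
Parenthesizations of m factors correspond to full binary trees with m leaves, counted by C_{m−1}; m = 8 gives C_7. So B = C_7 = 429.
Bracketing 16 factors into binary products is counted by C_{16−1} = C_15. So D = C_15 = 9694845.
A − B + D = 2674440 − 429 + 9694845 = 12368856.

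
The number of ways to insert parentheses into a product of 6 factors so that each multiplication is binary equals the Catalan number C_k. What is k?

5

Ways to associate a product of 6 factors correspond to binary trees on 6 leaves, so the count is C_5.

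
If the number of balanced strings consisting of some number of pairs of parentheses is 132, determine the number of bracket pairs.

6

Balanced strings of n bracket-pairs are counted by C_n. Since C_6 = 132, the index is 6.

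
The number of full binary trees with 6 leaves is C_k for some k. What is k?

A full binary tree with L leaves has L−1 internal nodes and is counted by C_{L−1}; L = 6 gives C_5.

5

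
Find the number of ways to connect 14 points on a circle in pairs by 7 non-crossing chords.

Pairing 14 circle points by 7 non-crossing chords gives C_7 matchings.
C_7 = C(14,7)/8 = 3432/8 = 429.

429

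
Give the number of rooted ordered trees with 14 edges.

A rooted plane tree with 14 edges has 15 nodes, and the count is C_14.
C_14 = C(28,14)/15 = 40116600/15 = 2674440.

2674440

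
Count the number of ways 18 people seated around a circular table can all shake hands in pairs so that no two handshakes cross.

4862

With 18 = 2·9 people, non-crossing handshake pairings are non-crossing perfect matchings on a circle, counted by C_9.
C_9 = C_8 · 2(2·8+1)/(8+2) = 1430 · 34/10 = 4862.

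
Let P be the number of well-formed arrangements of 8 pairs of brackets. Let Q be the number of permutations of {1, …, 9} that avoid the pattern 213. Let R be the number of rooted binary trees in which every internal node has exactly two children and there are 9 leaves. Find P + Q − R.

A balanced arrangement of 8 bracket pairs is a Dyck word of semilength 8, so the count is C_8. So P = C_8 = 1430.
For any fixed pattern of length 3, the pattern-avoiding permutations of [9] number C_9. So Q = C_9 = 4862.
A full binary tree with L leaves has L−1 internal nodes and is counted by C_{L−1}; L = 9 gives C_8. So R = C_8 = 1430.
P + Q − R = 1430 + 4862 − 1430 = 4862.

4862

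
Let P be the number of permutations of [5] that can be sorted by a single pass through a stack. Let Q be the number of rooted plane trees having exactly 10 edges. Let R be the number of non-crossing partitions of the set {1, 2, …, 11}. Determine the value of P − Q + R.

By Knuth's characterisation, the stack-sortable permutations of length 5 are the 231-avoiders, numbering C_5. So P = C_5 = 42.
Rooted ordered trees with n edges are counted by C_n; here n = 10. So Q = C_10 = 16796.
The non-crossing partitions of [11] form a lattice of size C_11. So R = C_11 = 58786.
P − Q + R = 42 − 16796 + 58786 = 42032.

42032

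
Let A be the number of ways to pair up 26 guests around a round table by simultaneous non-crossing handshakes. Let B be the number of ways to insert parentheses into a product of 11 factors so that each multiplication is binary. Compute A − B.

With 26 = 2·13 people, non-crossing handshake pairings are non-crossing perfect matchings on a circle, counted by C_13. So A = C_13 = 742900.
Parenthesizations of m factors correspond to full binary trees with m leaves, counted by C_{m−1}; m = 11 gives C_10. So B = C_10 = 16796.
A − B = 742900 − 16796 = 726104.

726104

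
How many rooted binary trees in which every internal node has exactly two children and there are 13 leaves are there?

208012

A full binary tree with L leaves has L−1 internal nodes and is counted by C_{L−1}; L = 13 gives C_12.
C_12 = C(24,12)/13 = 2704156/13 = 208012.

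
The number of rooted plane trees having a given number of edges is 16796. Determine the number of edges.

Rooted ordered trees with n edges are counted by C_n, and C_10 = 16796.

10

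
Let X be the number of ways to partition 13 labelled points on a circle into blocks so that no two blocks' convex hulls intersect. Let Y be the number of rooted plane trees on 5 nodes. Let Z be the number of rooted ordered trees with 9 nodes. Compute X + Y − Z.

741484

The non-crossing partitions of [13] form a lattice of size C_13. So X = C_13 = 742900.
Rooted ordered (plane) trees on m nodes have m−1 edges and are counted by C_{m−1}; m = 5 gives C_4. So Y = C_4 = 14.
Rooted ordered (plane) trees on m nodes have m−1 edges and are counted by C_{m−1}; m = 9 gives C_8. So Z = C_8 = 1430.
X + Y − Z = 742900 + 14 − 1430 = 741484.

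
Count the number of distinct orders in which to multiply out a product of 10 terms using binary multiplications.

Parenthesizations of m factors correspond to full binary trees with m leaves, counted by C_{m−1}; m = 10 gives C_9.
C_9 = C_8 · 2(2·8+1)/(8+2) = 1430 · 34/10 = 4862.

4862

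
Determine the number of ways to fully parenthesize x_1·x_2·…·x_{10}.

4862

Ways to associate a product of 10 factors correspond to binary trees on 10 leaves, so the count is C_9.
C_9 = C_8 · 2(2·8+1)/(8+2) = 1430 · 34/10 = 4862.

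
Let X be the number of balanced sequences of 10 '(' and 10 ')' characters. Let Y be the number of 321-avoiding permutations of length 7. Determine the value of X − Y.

With 10 pairs the number of balanced bracket strings is the Catalan number C_10. So X = C_10 = 16796.
For any fixed pattern of length 3, the pattern-avoiding permutations of [7] number C_7. So Y = C_7 = 429.
X − Y = 16796 − 429 = 16367.

16367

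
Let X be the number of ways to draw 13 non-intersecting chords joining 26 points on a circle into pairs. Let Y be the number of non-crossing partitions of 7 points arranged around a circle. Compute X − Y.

742471

Pairing 26 circle points by 13 non-crossing chords gives C_13 matchings. So X = C_13 = 742900.
The non-crossing partitions of [7] form a lattice of size C_7. So Y = C_7 = 429.
X − Y = 742900 − 429 = 742471.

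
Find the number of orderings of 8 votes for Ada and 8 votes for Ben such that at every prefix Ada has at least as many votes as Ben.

Reading a vote for the leader as '(' and for the other as ')' turns such a sequence into a balanced string of 8 pairs, so the count is C_8.
C_8 = 1430.

1430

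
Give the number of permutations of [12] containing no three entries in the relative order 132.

208012

Permutations of [n] avoiding any single length-3 pattern are counted by C_n; here n = 12.
C_12 = C(24,12)/13 = 2704156/13 = 208012.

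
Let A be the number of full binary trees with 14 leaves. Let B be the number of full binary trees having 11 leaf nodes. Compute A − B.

726104

Full binary trees with 14 leaves have 14−1 = 13 internal nodes, so there are C_13 of them. So A = C_13 = 742900.
Full binary trees with 11 leaves have 11−1 = 10 internal nodes, so there are C_10 of them. So B = C_10 = 16796.
A − B = 742900 − 16796 = 726104.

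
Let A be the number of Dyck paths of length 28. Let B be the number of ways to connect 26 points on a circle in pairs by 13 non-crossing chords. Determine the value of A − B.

A Dyck path with 14 up-steps and 14 down-steps has semilength 14, so there are C_14 of them. So A = C_14 = 2674440.
Pairing 26 circle points by 13 non-crossing chords gives C_13 matchings. So B = C_13 = 742900.
A − B = 2674440 − 742900 = 1931540.

1931540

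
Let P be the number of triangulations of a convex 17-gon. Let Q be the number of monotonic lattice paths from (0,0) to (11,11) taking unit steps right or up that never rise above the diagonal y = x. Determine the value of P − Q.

9636059

A convex 17-gon is triangulated into 15 triangles, and the number of such triangulations is the Catalan number C_{17−2} = C_15. So P = C_15 = 9694845.
Monotone paths in an n×n grid that stay weakly below the diagonal are counted by C_n; here n = 11. So Q = C_11 = 58786.
P − Q = 9694845 − 58786 = 9636059.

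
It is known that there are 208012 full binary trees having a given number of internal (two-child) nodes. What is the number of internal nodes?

Full binary trees with n internal nodes are counted by C_n; 208012 = C_12.

12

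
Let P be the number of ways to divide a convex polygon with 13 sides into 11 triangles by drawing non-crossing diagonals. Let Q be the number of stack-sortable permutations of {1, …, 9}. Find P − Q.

53924

A convex 13-gon is triangulated into 11 triangles, and the number of such triangulations is the Catalan number C_{13−2} = C_11. So P = C_11 = 58786.
By Knuth's characterisation, the stack-sortable permutations of length 9 are the 231-avoiders, numbering C_9. So Q = C_9 = 4862.
P − Q = 58786 − 4862 = 53924.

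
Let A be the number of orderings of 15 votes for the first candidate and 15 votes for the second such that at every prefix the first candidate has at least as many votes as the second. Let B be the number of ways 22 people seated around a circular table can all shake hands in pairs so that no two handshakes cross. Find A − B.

Ballot sequences with n votes each where one side never trails are Dyck words, counted by C_n; here n = 15. So A = C_15 = 9694845.
Non-crossing handshake pairings of 2n people are counted by C_n; 22 people gives n = 11. So B = C_11 = 58786.
A − B = 9694845 − 58786 = 9636059.

9636059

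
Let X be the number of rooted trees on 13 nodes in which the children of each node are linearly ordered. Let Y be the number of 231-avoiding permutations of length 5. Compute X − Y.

Rooted ordered (plane) trees on m nodes have m−1 edges and are counted by C_{m−1}; m = 13 gives C_12. So X = C_12 = 208012.
For any fixed pattern of length 3, the pattern-avoiding permutations of [5] number C_5. So Y = C_5 = 42.
X − Y = 208012 − 42 = 207970.

207970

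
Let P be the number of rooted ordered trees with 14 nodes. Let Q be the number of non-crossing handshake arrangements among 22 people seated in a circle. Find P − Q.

684114

A rooted plane tree on 14 nodes has 13 edges, and such trees are counted by C_13. So P = C_13 = 742900.
Non-crossing handshake pairings of 2n people are counted by C_n; 22 people gives n = 11. So Q = C_11 = 58786.
P − Q = 742900 − 58786 = 684114.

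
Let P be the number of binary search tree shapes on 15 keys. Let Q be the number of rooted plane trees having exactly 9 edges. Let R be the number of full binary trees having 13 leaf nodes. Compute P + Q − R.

There are C_n binary search tree shapes on n keys; with n = 15 that is C_15. So P = C_15 = 9694845.
A rooted plane tree with 9 edges has 10 nodes, and the count is C_9. So Q = C_9 = 4862.
A full binary tree with L leaves has L−1 internal nodes and is counted by C_{L−1}; L = 13 gives C_12. So R = C_12 = 208012.
P + Q − R = 9694845 + 4862 − 208012 = 9491695.

9491695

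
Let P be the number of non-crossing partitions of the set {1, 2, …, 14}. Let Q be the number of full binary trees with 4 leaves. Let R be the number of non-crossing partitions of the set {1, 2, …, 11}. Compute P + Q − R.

2615659

The non-crossing partitions of [14] form a lattice of size C_14. So P = C_14 = 2674440.
Full binary trees with 4 leaves have 4−1 = 3 internal nodes, so there are C_3 of them. So Q = C_3 = 5.
Non-crossing partitions of an n-element set are counted by C_n; here n = 11. So R = C_11 = 58786.
P + Q − R = 2674440 + 5 − 58786 = 2615659.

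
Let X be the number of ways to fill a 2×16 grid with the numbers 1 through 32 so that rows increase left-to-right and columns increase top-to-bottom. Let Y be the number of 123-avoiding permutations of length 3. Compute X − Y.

By the hook-length formula (or a Dyck-path bijection), SYT of shape 2×16 number C_16. So X = C_16 = 35357670.
For any fixed pattern of length 3, the pattern-avoiding permutations of [3] number C_3. So Y = C_3 = 5.
X − Y = 35357670 − 5 = 35357665.

35357665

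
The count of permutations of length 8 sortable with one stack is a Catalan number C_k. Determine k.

By Knuth's characterisation, the stack-sortable permutations of length 8 are the 231-avoiders, numbering C_8.

8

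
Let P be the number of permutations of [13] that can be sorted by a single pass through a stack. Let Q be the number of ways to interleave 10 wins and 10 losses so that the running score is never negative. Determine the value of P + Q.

759696

Stack-sortable permutations are exactly the 231-avoiding ones, counted by C_n; here n = 13. So P = C_13 = 742900.
Ballot sequences with n votes each where one side never trails are Dyck words, counted by C_n; here n = 10. So Q = C_10 = 16796.
P + Q = 742900 + 16796 = 759696.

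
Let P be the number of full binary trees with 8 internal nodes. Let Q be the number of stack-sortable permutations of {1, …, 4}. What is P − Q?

1416

The number of full binary trees on 8 internal nodes is the Catalan number C_8. So P = C_8 = 1430.
Stack-sortable permutations are exactly the 231-avoiding ones, counted by C_n; here n = 4. So Q = C_4 = 14.
P − Q = 1430 − 14 = 1416.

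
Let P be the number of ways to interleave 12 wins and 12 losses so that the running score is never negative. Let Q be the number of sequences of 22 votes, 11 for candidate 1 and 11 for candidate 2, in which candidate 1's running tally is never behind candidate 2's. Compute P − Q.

Reading a vote for the leader as '(' and for the other as ')' turns such a sequence into a balanced string of 12 pairs, so the count is C_12. So P = C_12 = 208012.
Ballot sequences with n votes each where one side never trails are Dyck words, counted by C_n; here n = 11. So Q = C_11 = 58786.
P − Q = 208012 − 58786 = 149226.

149226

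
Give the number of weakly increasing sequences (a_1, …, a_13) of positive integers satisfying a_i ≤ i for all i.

742900

Weakly increasing sequences with a_i ≤ i biject with Dyck paths of semilength 13, so there are C_13.
C_13 = C(26,13)/14 = 10400600/14 = 742900.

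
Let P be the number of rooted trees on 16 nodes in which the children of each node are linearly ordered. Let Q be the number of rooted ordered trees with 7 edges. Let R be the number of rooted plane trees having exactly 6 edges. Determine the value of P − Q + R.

9694548

A rooted plane tree on 16 nodes has 15 edges, and such trees are counted by C_15. So P = C_15 = 9694845.
Rooted ordered trees with n edges are counted by C_n; here n = 7. So Q = C_7 = 429.
A rooted plane tree with 6 edges has 7 nodes, and the count is C_6. So R = C_6 = 132.
P − Q + R = 9694845 − 429 + 132 = 9694548.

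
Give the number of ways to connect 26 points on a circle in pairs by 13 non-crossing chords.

742900

Non-crossing perfect matchings of 2n points on a circle are counted by C_n; with 26 points, n = 13.
C_13 = 742900.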